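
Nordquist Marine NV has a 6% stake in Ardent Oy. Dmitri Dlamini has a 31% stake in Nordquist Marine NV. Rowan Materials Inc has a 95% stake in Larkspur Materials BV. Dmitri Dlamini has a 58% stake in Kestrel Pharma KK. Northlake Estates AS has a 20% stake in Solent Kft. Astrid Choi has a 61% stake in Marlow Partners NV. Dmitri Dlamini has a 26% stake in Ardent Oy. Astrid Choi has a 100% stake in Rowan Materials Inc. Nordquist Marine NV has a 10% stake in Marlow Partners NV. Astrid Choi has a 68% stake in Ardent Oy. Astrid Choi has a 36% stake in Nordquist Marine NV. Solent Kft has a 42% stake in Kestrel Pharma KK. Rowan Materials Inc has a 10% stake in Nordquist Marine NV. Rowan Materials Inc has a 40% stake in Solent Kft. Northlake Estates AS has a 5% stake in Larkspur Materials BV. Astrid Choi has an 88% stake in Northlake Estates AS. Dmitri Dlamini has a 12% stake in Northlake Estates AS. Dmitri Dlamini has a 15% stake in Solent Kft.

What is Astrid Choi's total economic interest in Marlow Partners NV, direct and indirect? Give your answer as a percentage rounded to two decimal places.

65.60%

Astrid reaches Marlow along 3 paths.
Direct stake: 61% = 61%.
Via Rowan → Nordquist: 100% × 10% × 10% = 1%.
Via Nordquist: 36% × 10% = 3.6%.
Total: 61% + 1% + 3.6% = 65.6%.
Rounded: 65.60%.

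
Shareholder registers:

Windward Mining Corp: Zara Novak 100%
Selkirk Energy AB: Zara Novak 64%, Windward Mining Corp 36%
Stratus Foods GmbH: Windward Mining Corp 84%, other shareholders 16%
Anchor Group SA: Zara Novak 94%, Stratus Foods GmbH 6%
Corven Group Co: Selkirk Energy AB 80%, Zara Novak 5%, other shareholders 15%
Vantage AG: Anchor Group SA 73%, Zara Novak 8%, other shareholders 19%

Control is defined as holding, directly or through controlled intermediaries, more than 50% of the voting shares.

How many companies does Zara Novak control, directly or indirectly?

Zara holds 100% of Windward, so Zara controls Windward.
Zara and Windward together hold 64% + 36% = 100% of Selkirk, so Zara controls Selkirk.
Windward holds 84% of Stratus, so Zara controls Stratus.
Zara and Stratus together hold 94% + 6% = 100% of Anchor, so Zara controls Anchor.
Selkirk and Zara together hold 80% + 5% = 85% of Corven, so Zara controls Corven.
Anchor and Zara together hold 73% + 8% = 81% of Vantage, so Zara controls Vantage.
Zara controls 6 companies.

6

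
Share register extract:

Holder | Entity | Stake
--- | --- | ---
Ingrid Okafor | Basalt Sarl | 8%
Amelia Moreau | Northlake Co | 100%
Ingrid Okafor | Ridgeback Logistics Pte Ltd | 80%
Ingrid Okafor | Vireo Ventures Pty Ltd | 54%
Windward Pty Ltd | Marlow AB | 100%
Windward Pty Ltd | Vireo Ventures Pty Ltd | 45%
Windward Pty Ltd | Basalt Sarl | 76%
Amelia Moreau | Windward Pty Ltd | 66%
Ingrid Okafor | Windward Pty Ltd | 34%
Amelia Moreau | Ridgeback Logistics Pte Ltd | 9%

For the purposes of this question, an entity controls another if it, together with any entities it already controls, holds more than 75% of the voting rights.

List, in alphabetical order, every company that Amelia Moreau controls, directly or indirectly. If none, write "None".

Northlake Co

Amelia holds 100% of Northlake, so Amelia controls Northlake.
No other company's threshold is met.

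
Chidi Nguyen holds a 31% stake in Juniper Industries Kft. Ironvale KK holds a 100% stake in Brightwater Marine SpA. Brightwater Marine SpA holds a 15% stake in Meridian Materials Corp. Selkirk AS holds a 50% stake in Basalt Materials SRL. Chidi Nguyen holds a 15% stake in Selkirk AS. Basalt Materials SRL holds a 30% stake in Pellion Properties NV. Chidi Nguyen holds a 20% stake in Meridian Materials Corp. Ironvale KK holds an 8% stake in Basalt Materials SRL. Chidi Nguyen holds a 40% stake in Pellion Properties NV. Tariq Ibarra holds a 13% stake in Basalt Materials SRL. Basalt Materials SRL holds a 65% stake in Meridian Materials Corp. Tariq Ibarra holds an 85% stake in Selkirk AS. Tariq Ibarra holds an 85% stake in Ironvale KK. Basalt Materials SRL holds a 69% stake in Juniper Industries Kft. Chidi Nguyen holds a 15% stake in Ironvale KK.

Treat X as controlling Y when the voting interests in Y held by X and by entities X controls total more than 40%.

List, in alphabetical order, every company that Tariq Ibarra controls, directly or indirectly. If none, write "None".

Basalt Materials SRL, Brightwater Marine SpA, Ironvale KK, Juniper Industries Kft, Meridian Materials Corp, Selkirk AS

Tariq holds 85% of Ironvale, so Tariq controls Ironvale.
Tariq holds 85% of Selkirk, so Tariq controls Selkirk.
Ironvale and Selkirk and Tariq together hold 8% + 50% + 13% = 71% of Basalt, so Tariq controls Basalt.
Ironvale holds 100% of Brightwater, so Tariq controls Brightwater.
Brightwater and Basalt together hold 15% + 65% = 80% of Meridian, so Tariq controls Meridian.
Basalt holds 69% of Juniper, so Tariq controls Juniper.
No other company's threshold is met.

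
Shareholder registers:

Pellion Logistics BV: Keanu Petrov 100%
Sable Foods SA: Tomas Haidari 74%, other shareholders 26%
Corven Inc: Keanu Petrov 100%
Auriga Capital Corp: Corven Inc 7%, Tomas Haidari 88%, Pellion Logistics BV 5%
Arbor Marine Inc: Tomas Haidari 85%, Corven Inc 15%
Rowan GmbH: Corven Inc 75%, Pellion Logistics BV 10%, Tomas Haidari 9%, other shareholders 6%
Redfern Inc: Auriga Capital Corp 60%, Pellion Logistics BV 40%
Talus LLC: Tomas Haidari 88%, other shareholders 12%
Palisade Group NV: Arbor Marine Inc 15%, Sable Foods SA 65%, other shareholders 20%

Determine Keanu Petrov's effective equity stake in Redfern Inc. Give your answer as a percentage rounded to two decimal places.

Keanu reaches Redfern along 3 paths.
Via Corven → Auriga: 100% × 7% × 60% = 4.2%.
Via Pellion → Auriga: 100% × 5% × 60% = 3%.
Via Pellion: 100% × 40% = 40%.
Total: 4.2% + 3% + 40% = 47.2%.
Rounded: 47.20%.

47.20%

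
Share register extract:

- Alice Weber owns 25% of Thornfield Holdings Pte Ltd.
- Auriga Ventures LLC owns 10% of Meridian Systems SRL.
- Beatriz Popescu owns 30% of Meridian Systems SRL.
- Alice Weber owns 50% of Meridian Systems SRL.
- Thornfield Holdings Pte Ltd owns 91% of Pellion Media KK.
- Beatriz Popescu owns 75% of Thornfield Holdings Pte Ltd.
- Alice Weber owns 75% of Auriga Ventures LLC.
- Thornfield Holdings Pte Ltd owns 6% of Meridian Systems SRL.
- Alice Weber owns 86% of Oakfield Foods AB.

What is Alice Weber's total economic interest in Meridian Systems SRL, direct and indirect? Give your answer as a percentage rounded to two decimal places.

Alice reaches Meridian along 3 paths.
Direct stake: 50% = 50%.
Via Auriga: 75% × 10% = 7.5%.
Via Thornfield: 25% × 6% = 1.5%.
Total: 50% + 7.5% + 1.5% = 59%.
Rounded: 59.00%.

59.00%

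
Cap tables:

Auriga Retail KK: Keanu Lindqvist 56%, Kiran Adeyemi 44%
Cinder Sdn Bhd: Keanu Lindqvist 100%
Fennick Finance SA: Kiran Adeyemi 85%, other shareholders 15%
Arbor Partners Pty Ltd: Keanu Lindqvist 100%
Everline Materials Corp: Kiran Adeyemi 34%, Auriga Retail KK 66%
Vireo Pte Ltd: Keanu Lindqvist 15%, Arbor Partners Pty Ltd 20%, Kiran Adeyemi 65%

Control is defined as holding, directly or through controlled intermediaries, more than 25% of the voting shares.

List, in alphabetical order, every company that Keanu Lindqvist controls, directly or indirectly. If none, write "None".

Keanu holds 56% of Auriga, so Keanu controls Auriga.
Keanu holds 100% of Cinder, so Keanu controls Cinder.
Keanu holds 100% of Arbor, so Keanu controls Arbor.
Auriga holds 66% of Everline, so Keanu controls Everline.
Keanu and Arbor together hold 15% + 20% = 35% of Vireo, so Keanu controls Vireo.
No other company's threshold is met.

Arbor Partners Pty Ltd, Auriga Retail KK, Cinder Sdn Bhd, Everline Materials Corp, Vireo Pte Ltd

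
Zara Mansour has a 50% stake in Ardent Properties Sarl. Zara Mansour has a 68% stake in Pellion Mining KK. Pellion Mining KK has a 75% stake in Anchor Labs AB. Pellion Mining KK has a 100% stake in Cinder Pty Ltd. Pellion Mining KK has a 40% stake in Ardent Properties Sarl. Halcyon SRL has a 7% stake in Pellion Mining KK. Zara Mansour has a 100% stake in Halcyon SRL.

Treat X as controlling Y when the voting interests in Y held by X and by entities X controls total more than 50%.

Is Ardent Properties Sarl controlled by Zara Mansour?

Zara holds 100% of Halcyon, so Zara controls Halcyon.
Halcyon and Zara together hold 7% + 68% = 75% of Pellion, so Zara controls Pellion.
Zara and Pellion together hold 50% + 40% = 90% of Ardent, so Zara controls Ardent.

Yes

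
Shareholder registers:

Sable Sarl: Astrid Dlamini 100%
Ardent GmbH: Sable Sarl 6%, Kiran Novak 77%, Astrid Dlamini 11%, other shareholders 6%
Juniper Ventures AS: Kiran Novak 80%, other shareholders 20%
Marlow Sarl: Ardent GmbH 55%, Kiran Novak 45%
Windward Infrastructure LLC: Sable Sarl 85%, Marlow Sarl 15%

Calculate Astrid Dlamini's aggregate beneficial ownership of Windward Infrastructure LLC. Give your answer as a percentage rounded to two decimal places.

86.40%

Astrid reaches Windward along 3 paths.
Via Sable: 100% × 85% = 85%.
Via Sable → Ardent → Marlow: 100% × 6% × 55% × 15% = 0.495%.
Via Ardent → Marlow: 11% × 55% × 15% = 0.9075%.
Total: 85% + 0.495% + 0.9075% = 86.4025%.
Rounded: 86.40%.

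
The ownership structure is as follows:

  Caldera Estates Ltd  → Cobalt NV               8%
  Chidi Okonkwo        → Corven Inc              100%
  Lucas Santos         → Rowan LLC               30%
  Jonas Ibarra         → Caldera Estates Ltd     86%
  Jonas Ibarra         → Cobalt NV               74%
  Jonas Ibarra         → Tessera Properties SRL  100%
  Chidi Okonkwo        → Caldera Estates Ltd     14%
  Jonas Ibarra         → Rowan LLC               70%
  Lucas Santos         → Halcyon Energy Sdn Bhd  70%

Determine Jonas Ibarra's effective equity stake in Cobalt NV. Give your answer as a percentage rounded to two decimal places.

80.88%

Jonas reaches Cobalt along 2 paths.
Via Caldera: 86% × 8% = 6.88%.
Direct stake: 74% = 74%.
Total: 6.88% + 74% = 80.88%.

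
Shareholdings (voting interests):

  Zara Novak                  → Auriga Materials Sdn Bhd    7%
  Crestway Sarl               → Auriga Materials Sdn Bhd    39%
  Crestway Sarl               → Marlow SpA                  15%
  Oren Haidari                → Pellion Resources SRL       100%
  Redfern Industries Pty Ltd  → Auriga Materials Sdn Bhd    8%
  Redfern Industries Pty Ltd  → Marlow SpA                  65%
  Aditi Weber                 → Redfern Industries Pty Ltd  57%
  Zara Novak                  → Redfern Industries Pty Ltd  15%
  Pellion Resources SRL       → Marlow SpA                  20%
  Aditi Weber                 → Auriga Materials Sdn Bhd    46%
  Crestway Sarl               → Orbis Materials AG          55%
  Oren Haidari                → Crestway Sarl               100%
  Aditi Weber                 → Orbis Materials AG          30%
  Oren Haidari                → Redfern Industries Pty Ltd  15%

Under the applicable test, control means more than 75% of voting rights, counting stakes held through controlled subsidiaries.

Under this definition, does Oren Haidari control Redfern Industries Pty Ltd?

No

Oren holds 100% of Pellion, so Oren controls Pellion.
Oren holds 100% of Crestway, so Oren controls Crestway.
In Redfern, Oren's side holds only 15%, not > 75%.
So Oren does not control Redfern.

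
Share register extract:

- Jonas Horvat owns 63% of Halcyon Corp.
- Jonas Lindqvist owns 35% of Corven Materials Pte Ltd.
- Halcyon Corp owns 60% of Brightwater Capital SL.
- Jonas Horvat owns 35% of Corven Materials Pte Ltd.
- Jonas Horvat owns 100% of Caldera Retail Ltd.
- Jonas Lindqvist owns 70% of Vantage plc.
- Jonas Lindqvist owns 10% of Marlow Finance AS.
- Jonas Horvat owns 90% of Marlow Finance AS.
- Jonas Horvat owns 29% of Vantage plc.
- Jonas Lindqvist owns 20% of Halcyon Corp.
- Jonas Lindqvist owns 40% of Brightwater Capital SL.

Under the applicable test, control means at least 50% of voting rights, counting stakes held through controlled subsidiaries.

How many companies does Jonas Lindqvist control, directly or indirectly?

Jonas Lindqvist holds 70% of Vantage, so Jonas Lindqvist controls Vantage.
No other company's threshold is met.
Jonas Lindqvist controls 1 company.

1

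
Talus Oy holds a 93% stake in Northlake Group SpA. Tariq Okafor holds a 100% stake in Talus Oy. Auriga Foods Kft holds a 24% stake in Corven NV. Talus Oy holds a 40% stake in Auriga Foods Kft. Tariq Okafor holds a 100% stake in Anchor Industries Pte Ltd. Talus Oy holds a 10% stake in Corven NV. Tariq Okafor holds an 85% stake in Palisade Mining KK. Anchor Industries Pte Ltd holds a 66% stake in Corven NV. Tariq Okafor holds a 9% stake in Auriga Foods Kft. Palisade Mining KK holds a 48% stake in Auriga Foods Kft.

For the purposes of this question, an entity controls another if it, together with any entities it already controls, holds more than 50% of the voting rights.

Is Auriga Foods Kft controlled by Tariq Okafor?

Tariq holds 85% of Palisade, so Tariq controls Palisade.
Tariq holds 100% of Talus, so Tariq controls Talus.
Palisade and Talus and Tariq together hold 48% + 40% + 9% = 97% of Auriga, so Tariq controls Auriga.

Yes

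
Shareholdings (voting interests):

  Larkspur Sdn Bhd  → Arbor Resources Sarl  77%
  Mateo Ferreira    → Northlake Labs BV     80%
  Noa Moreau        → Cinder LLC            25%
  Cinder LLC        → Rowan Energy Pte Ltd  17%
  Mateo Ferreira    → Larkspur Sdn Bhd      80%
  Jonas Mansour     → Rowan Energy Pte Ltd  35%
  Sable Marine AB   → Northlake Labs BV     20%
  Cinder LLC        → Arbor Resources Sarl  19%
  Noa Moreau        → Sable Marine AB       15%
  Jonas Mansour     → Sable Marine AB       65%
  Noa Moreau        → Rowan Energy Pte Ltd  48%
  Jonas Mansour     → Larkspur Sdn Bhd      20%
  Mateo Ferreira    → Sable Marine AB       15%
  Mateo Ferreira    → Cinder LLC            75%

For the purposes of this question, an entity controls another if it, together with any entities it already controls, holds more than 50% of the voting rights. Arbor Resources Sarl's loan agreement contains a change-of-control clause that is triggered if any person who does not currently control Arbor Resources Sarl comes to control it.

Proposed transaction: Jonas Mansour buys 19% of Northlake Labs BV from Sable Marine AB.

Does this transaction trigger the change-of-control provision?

No

The purchase adds only to Jonas's holdings (Sable's stake shrinks), so Jonas is the only person who could newly come to control Arbor.
Jonas holds 65% of Sable, so Jonas controls Sable.
Neither Jonas nor any entity Jonas controls holds any voting interest in Arbor.
So before the transaction, Jonas does not control Arbor.
After the purchase, Jonas holds 19% of Northlake directly, and Sable's stake falls to 1%.
Jonas's side now holds 1% + 19% = 20% of Northlake, not > 50%, so Jonas still does not control Northlake.
After the transaction, neither Jonas nor any entity Jonas controls holds a voting interest in Arbor, so Jonas still does not control it.
No new person acquires control, so the clause is not triggered.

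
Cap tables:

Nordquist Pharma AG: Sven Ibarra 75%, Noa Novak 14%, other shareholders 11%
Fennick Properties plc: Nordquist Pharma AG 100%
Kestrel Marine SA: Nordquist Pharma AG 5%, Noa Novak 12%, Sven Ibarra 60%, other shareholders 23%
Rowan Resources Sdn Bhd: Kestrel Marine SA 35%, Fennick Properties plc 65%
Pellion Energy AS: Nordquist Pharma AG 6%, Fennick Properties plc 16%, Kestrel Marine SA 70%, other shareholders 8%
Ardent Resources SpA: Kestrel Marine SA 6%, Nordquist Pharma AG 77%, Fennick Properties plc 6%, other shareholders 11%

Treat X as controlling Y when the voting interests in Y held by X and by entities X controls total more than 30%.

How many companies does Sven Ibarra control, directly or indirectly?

6

Sven holds 75% of Nordquist, so Sven controls Nordquist.
Nordquist holds 100% of Fennick, so Sven controls Fennick.
Nordquist and Sven together hold 5% + 60% = 65% of Kestrel, so Sven controls Kestrel.
Kestrel and Fennick together hold 35% + 65% = 100% of Rowan, so Sven controls Rowan.
Nordquist and Fennick and Kestrel together hold 6% + 16% + 70% = 92% of Pellion, so Sven controls Pellion.
Kestrel and Nordquist and Fennick together hold 6% + 77% + 6% = 89% of Ardent, so Sven controls Ardent.
Sven controls 6 companies.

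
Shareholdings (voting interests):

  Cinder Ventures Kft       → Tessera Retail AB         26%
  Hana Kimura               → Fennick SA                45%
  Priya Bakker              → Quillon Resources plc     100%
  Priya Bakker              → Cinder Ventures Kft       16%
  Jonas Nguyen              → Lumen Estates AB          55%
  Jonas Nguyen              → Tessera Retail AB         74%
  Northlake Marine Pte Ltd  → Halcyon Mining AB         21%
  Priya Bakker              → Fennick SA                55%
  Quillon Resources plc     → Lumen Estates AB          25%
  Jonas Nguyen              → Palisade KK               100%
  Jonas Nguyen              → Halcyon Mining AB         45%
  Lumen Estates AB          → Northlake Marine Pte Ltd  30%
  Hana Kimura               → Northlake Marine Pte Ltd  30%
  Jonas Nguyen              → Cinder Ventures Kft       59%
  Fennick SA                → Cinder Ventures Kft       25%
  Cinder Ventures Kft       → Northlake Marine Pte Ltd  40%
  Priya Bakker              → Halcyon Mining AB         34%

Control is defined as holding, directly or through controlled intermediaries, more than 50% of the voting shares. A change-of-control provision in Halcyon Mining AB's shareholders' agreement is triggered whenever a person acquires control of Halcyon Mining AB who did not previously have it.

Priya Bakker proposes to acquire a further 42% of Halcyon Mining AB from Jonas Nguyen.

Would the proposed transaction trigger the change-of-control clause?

The purchase adds only to Priya's holdings (Jonas's stake shrinks), so Priya is the only person who could newly come to control Halcyon.
Priya holds 100% of Quillon, so Priya controls Quillon.
Priya holds 55% of Fennick, so Priya controls Fennick.
In Halcyon, Priya's side holds only 34%, not > 50%.
So before the transaction, Priya does not control Halcyon.
After the purchase, Priya's direct stake in Halcyon rises to 34% + 42% = 76%, and Jonas's stake falls to 3%.
Priya holds 76% of Halcyon, so Priya controls Halcyon.
Priya did not control Halcyon before and does after, so the clause is triggered.

Yes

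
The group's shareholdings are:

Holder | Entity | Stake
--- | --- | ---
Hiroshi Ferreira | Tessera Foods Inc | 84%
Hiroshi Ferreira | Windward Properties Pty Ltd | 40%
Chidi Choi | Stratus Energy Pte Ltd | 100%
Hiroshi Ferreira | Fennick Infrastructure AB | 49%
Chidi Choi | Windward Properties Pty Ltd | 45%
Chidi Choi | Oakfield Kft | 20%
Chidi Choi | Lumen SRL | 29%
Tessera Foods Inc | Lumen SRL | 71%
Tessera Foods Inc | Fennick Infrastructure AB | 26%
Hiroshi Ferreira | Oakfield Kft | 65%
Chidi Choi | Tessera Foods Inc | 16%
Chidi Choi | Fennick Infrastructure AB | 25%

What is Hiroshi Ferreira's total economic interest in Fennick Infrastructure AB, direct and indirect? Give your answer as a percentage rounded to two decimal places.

Hiroshi reaches Fennick along 2 paths.
Via Tessera: 84% × 26% = 21.84%.
Direct stake: 49% = 49%.
Total: 21.84% + 49% = 70.84%.

70.84%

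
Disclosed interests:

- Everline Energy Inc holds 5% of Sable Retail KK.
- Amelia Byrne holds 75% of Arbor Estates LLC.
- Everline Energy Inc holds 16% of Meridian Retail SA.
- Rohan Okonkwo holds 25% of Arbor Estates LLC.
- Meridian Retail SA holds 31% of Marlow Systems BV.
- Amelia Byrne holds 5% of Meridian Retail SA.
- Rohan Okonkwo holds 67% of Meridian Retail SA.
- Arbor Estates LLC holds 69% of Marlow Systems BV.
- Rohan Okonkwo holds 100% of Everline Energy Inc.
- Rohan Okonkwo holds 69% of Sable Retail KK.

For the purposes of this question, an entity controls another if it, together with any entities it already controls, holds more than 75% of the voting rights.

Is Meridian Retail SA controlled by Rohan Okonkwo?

Rohan holds 100% of Everline, so Rohan controls Everline.
Rohan and Everline together hold 67% + 16% = 83% of Meridian, so Rohan controls Meridian.

Yes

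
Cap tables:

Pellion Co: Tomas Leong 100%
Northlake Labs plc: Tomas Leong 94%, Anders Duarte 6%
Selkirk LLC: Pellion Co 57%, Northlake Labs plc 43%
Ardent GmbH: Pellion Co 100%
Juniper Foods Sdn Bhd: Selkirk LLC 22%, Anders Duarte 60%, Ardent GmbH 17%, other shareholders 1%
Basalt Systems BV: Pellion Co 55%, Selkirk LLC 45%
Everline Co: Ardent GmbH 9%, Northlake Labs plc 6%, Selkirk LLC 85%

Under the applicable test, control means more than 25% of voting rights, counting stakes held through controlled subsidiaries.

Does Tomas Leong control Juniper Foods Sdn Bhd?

Tomas holds 100% of Pellion, so Tomas controls Pellion.
Pellion holds 100% of Ardent, so Tomas controls Ardent.
Tomas holds 94% of Northlake, so Tomas controls Northlake.
Pellion and Northlake together hold 57% + 43% = 100% of Selkirk, so Tomas controls Selkirk.
Selkirk and Ardent together hold 22% + 17% = 39% of Juniper, so Tomas controls Juniper.

Yes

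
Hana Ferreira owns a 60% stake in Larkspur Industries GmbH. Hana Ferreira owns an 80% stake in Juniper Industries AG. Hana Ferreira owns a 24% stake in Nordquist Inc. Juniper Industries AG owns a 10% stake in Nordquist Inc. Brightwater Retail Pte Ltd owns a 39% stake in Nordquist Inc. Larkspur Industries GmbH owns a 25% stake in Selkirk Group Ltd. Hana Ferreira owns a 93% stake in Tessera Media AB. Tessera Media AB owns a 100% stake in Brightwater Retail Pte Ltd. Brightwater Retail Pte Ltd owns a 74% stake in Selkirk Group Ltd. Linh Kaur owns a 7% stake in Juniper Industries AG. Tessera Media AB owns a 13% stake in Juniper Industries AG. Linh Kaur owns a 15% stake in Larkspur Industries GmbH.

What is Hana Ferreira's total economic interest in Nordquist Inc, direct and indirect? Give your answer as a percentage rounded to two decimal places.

69.48%

Hana reaches Nordquist along 4 paths.
Direct stake: 24% = 24%.
Via Tessera → Brightwater: 93% × 100% × 39% = 36.27%.
Via Juniper: 80% × 10% = 8%.
Via Tessera → Juniper: 93% × 13% × 10% = 1.209%.
Total: 24% + 36.27% + 8% + 1.209% = 69.479%.
Rounded: 69.48%.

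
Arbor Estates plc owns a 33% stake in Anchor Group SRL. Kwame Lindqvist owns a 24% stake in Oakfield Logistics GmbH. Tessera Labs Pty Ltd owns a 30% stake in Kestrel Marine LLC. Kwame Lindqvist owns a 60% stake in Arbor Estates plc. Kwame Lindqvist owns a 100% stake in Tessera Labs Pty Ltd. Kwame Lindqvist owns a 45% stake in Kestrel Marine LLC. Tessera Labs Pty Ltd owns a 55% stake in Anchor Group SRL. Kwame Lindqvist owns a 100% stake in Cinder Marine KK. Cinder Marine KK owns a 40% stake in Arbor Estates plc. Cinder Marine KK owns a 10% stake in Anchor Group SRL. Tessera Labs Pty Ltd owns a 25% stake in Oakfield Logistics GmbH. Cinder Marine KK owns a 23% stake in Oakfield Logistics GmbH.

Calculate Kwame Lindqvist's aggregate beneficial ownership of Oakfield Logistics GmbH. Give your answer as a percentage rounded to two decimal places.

Kwame reaches Oakfield along 3 paths.
Via Tessera: 100% × 25% = 25%.
Direct stake: 24% = 24%.
Via Cinder: 100% × 23% = 23%.
Total: 25% + 24% + 23% = 72%.
Rounded: 72.00%.

72.00%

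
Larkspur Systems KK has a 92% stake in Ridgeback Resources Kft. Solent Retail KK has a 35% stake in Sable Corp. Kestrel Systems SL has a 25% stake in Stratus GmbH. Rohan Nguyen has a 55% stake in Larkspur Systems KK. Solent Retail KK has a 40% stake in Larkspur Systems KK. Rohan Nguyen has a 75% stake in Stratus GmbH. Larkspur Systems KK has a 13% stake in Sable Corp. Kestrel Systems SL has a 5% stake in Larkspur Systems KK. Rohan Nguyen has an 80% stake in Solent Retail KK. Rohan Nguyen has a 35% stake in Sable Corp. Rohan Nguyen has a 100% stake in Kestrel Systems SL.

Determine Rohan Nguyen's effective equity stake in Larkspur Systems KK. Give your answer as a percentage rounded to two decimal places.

92.00%

Rohan reaches Larkspur along 3 paths.
Direct stake: 55% = 55%.
Via Kestrel: 100% × 5% = 5%.
Via Solent: 80% × 40% = 32%.
Total: 55% + 5% + 32% = 92%.
Rounded: 92.00%.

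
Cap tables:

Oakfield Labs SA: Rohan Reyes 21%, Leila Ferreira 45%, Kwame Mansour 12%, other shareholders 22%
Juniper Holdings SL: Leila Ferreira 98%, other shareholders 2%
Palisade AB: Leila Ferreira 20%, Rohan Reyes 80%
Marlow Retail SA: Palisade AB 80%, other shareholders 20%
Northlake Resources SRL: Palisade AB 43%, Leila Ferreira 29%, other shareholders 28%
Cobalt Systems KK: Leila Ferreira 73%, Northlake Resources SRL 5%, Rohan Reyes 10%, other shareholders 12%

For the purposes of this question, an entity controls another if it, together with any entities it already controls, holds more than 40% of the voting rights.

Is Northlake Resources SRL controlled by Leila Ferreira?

No

Leila holds 45% of Oakfield, so Leila controls Oakfield.
Leila holds 98% of Juniper, so Leila controls Juniper.
Leila holds 73% of Cobalt, so Leila controls Cobalt.
In Northlake, Leila's side holds only 29%, not > 40%.
So Leila does not control Northlake.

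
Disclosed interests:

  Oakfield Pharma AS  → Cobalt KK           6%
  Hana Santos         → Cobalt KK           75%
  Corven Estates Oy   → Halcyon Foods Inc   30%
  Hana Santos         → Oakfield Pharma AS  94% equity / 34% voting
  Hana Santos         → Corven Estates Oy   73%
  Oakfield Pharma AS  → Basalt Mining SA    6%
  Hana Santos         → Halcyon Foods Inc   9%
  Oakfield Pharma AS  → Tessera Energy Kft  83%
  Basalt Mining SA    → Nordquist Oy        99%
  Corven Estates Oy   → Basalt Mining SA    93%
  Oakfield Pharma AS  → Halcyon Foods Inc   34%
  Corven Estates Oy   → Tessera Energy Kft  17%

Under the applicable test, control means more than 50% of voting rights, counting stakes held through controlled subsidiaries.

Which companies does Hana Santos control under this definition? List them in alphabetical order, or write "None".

Hana holds 73% of Corven, so Hana controls Corven.
Corven holds 93% of Basalt, so Hana controls Basalt.
Hana holds 75% of Cobalt, so Hana controls Cobalt.
Basalt holds 99% of Nordquist, so Hana controls Nordquist.
No other company's threshold is met.

Basalt Mining SA, Cobalt KK, Corven Estates Oy, Nordquist Oy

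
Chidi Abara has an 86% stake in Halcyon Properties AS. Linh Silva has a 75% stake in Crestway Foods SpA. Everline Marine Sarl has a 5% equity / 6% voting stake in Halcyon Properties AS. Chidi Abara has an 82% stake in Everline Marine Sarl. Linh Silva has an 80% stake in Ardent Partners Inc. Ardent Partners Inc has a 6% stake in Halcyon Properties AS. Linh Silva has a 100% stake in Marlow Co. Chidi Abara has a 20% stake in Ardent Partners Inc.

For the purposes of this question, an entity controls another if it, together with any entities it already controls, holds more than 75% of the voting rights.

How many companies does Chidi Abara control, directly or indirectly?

2

Chidi holds 82% of Everline, so Chidi controls Everline.
Chidi and Everline together hold 86% + 6% = 92% of Halcyon, so Chidi controls Halcyon.
No other company's threshold is met.
Chidi controls 2 companies.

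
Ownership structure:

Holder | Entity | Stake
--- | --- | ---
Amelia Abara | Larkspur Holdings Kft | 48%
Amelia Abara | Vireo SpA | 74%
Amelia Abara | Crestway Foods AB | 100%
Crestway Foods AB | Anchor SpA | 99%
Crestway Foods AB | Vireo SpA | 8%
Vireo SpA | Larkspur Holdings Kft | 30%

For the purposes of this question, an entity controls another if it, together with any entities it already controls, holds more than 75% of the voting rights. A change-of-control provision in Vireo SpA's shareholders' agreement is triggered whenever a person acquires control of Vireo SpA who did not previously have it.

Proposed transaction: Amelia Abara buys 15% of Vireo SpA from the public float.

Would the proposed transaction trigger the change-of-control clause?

No

The purchase changes only Amelia's holdings, so Amelia is the only person who could newly come to control Vireo.
Amelia holds 100% of Crestway, so Amelia controls Crestway.
Amelia and Crestway together hold 74% + 8% = 82% of Vireo, so Amelia controls Vireo.
So Amelia already controls Vireo before the transaction.
After the purchase, Amelia's direct stake in Vireo rises to 74% + 15% = 89%.
Amelia controlled Vireo already, so this is not a new person acquiring control; every other person's position is unchanged or reduced.
No new person acquires control, so the clause is not triggered.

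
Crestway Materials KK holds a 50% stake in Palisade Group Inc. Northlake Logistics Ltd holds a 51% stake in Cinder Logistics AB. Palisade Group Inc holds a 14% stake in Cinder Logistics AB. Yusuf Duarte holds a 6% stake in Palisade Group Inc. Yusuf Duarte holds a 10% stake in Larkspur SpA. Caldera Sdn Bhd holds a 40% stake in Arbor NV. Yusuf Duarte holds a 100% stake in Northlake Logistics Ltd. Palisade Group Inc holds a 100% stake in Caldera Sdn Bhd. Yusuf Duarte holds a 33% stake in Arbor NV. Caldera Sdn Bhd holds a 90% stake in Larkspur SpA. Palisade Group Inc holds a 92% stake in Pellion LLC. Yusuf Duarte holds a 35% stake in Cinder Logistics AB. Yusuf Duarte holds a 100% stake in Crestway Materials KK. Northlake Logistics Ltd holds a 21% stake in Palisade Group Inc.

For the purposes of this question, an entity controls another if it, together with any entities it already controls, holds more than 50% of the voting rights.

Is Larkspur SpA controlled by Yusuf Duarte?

Yusuf holds 100% of Northlake, so Yusuf controls Northlake.
Yusuf holds 100% of Crestway, so Yusuf controls Crestway.
Yusuf and Northlake and Crestway together hold 6% + 21% + 50% = 77% of Palisade, so Yusuf controls Palisade.
Palisade holds 100% of Caldera, so Yusuf controls Caldera.
Yusuf and Caldera together hold 10% + 90% = 100% of Larkspur, so Yusuf controls Larkspur.

Yes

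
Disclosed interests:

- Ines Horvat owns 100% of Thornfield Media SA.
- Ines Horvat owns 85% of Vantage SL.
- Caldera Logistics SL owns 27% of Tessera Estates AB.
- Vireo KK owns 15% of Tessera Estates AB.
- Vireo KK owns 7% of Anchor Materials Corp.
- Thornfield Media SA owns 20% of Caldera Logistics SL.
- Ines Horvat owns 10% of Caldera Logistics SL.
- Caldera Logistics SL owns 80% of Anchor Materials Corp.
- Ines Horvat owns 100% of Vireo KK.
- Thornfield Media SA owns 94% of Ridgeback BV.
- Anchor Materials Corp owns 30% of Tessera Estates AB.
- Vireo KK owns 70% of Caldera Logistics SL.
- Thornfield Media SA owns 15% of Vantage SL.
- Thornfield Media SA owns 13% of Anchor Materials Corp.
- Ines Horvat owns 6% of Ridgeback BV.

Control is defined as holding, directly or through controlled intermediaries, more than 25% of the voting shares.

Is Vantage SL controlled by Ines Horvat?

Yes

Ines holds 100% of Thornfield, so Ines controls Thornfield.
Ines and Thornfield together hold 85% + 15% = 100% of Vantage, so Ines controls Vantage.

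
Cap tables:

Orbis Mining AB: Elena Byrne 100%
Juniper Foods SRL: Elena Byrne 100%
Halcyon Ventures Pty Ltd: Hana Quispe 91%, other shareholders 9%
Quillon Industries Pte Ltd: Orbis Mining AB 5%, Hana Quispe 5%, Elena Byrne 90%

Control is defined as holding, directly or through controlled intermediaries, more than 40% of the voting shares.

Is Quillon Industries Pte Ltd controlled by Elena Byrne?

Yes

Elena holds 100% of Orbis, so Elena controls Orbis.
Orbis and Elena together hold 5% + 90% = 95% of Quillon, so Elena controls Quillon.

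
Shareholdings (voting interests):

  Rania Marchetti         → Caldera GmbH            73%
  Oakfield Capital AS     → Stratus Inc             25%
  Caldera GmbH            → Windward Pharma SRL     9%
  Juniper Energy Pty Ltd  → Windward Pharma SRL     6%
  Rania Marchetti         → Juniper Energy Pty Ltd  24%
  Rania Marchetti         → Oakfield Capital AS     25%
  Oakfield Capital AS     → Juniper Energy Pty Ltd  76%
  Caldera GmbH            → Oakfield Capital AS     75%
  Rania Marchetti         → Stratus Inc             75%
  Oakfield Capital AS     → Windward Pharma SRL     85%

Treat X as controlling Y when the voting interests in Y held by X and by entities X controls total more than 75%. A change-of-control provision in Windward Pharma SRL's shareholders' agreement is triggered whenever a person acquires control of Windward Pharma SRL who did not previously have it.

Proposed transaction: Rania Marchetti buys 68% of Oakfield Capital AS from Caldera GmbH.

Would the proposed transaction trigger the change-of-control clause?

Yes

The purchase adds only to Rania's holdings (Caldera's stake shrinks), so Rania is the only person who could newly come to control Windward.
Rania's largest direct stake is 75% in Stratus, which does not meet the threshold, so Rania controls no company.
Neither Rania nor any entity Rania controls holds any voting interest in Windward.
So before the transaction, Rania does not control Windward.
After the purchase, Rania's direct stake in Oakfield rises to 25% + 68% = 93%, and Caldera's stake falls to 7%.
Rania holds 93% of Oakfield, so Rania controls Oakfield.
Oakfield and Rania together hold 76% + 24% = 100% of Juniper, so Rania controls Juniper.
Oakfield and Juniper together hold 85% + 6% = 91% of Windward, so Rania controls Windward.
Rania did not control Windward before and does after, so the clause is triggered.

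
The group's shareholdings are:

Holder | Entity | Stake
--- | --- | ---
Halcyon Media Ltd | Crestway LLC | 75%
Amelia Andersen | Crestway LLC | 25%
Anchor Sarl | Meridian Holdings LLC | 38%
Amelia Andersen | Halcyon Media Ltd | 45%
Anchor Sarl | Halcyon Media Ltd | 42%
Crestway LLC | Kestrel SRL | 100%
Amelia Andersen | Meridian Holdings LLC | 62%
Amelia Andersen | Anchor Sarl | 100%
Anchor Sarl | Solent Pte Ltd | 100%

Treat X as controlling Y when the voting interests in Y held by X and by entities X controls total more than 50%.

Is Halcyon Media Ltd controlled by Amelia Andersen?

Amelia holds 100% of Anchor, so Amelia controls Anchor.
Anchor and Amelia together hold 42% + 45% = 87% of Halcyon, so Amelia controls Halcyon.

Yes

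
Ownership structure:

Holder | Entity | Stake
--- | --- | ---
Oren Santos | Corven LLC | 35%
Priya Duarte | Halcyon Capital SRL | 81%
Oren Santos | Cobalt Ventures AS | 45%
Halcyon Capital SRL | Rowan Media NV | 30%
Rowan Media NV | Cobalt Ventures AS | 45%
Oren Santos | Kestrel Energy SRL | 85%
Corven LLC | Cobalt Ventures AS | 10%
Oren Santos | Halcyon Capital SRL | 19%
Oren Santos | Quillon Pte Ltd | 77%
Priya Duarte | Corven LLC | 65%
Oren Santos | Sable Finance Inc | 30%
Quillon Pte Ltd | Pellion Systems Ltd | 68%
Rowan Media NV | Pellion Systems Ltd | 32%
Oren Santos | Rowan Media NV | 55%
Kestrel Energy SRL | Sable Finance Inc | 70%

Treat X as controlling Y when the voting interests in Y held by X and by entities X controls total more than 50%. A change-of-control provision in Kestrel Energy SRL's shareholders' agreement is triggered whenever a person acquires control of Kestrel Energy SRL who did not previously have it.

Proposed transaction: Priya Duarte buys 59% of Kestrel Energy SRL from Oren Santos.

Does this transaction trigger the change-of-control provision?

Yes

The purchase adds only to Priya's holdings (Oren's stake shrinks), so Priya is the only person who could newly come to control Kestrel.
Priya holds 81% of Halcyon, so Priya controls Halcyon.
Priya holds 65% of Corven, so Priya controls Corven.
Neither Priya nor any entity Priya controls holds any voting interest in Kestrel.
So before the transaction, Priya does not control Kestrel.
After the purchase, Priya holds 59% of Kestrel directly, and Oren's stake falls to 26%.
Priya holds 59% of Kestrel, so Priya controls Kestrel.
Priya did not control Kestrel before and does after, so the clause is triggered.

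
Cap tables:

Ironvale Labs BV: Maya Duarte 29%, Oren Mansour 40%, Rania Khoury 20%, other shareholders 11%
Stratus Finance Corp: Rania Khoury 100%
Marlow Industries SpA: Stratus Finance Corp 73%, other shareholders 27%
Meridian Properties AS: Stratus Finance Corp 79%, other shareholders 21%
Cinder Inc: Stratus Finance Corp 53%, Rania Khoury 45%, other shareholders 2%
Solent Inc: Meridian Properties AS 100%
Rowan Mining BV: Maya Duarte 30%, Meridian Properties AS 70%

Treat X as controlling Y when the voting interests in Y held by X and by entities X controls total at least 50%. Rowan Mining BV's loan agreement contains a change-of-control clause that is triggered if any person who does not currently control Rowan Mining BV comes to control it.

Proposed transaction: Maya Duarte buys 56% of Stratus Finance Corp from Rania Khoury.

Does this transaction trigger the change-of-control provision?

The purchase adds only to Maya's holdings (Rania's stake shrinks), so Maya is the only person who could newly come to control Rowan.
Maya's largest direct stake is 30% in Rowan, which does not meet the threshold, so Maya controls no company.
In Rowan, Maya's side holds only 30%, not ≥ 50%.
So before the transaction, Maya does not control Rowan.
After the purchase, Maya holds 56% of Stratus directly, and Rania's stake falls to 44%.
Maya holds 56% of Stratus, so Maya controls Stratus.
Stratus holds 79% of Meridian, so Maya controls Meridian.
Maya and Meridian together hold 30% + 70% = 100% of Rowan, so Maya controls Rowan.
Maya did not control Rowan before and does after, so the clause is triggered.

Yes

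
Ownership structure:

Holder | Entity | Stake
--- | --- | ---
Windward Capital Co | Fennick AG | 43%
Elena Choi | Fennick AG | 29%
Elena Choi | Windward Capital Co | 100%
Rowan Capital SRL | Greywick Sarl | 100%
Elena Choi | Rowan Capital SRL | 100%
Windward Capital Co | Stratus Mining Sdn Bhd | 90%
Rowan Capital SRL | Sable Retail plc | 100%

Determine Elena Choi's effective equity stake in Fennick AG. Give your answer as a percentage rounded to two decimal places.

Elena reaches Fennick along 2 paths.
Direct stake: 29% = 29%.
Via Windward: 100% × 43% = 43%.
Total: 29% + 43% = 72%.
Rounded: 72.00%.

72.00%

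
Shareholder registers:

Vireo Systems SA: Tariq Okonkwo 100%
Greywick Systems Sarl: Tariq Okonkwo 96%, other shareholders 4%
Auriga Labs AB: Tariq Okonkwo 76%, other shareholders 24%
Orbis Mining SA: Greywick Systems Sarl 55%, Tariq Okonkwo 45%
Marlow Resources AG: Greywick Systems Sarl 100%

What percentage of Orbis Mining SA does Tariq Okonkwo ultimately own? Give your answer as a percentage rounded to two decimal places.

97.80%

Tariq reaches Orbis along 2 paths.
Via Greywick: 96% × 55% = 52.8%.
Direct stake: 45% = 45%.
Total: 52.8% + 45% = 97.8%.
Rounded: 97.80%.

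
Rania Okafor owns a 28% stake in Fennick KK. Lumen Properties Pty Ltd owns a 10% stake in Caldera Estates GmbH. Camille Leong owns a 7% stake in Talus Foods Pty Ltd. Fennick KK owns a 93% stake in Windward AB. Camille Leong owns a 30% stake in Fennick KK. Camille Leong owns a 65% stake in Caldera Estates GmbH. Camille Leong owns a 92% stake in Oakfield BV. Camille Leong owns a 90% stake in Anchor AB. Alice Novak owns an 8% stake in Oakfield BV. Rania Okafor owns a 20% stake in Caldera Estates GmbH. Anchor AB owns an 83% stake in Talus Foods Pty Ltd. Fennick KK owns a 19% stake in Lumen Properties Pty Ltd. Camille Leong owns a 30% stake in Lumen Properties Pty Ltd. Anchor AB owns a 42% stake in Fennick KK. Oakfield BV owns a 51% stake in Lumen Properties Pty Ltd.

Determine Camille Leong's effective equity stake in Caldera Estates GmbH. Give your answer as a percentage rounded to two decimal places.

Camille reaches Caldera along 5 paths.
Via Oakfield → Lumen: 92% × 51% × 10% = 4.692%.
Via Lumen: 30% × 10% = 3%.
Via Anchor → Fennick → Lumen: 90% × 42% × 19% × 10% = 0.7182%.
Via Fennick → Lumen: 30% × 19% × 10% = 0.57%.
Direct stake: 65% = 65%.
Total: 4.692% + 3% + 0.7182% + 0.57% + 65% = 73.9802%.
Rounded: 73.98%.

73.98%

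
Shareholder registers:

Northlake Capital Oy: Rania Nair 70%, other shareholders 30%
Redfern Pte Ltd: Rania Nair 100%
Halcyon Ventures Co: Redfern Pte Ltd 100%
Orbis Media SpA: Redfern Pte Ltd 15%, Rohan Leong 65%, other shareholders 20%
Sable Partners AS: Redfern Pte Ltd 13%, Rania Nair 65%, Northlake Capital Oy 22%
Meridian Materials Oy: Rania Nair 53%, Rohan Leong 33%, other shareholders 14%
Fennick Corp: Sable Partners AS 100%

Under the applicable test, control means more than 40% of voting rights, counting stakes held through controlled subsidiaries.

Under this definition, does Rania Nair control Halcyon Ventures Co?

Rania holds 100% of Redfern, so Rania controls Redfern.
Redfern holds 100% of Halcyon, so Rania controls Halcyon.

Yes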